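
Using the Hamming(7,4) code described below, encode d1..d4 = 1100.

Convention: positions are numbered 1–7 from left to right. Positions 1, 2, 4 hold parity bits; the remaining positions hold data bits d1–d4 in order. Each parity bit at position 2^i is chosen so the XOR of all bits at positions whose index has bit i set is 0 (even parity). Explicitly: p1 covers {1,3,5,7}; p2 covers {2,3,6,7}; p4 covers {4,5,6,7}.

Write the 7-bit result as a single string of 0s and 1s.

0111100

Place data at non-parity positions: p1 p2 1 p4 1 0 0
p1 (pos 1,3,5,7): XOR of data positions = 1⊕1⊕0 = 0
p2 (pos 2,3,6,7): XOR of data positions = 1⊕0⊕0 = 1
p4 (pos 4,5,6,7): XOR of data positions = 1⊕0⊕0 = 1
Codeword: 0111100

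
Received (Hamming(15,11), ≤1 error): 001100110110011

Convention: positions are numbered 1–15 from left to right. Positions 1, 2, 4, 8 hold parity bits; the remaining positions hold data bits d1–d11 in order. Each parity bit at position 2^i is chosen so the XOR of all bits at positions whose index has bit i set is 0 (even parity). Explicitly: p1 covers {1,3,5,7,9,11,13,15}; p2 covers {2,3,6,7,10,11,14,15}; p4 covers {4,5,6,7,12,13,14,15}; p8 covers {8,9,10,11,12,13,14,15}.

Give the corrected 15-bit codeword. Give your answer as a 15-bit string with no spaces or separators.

s1 (pos 1,3,5,7,9,11,13,15): 0⊕1⊕0⊕1⊕0⊕1⊕0⊕1 = 0
s2 (pos 2,3,6,7,10,11,14,15): 0⊕1⊕0⊕1⊕1⊕1⊕1⊕1 = 0
s4 (pos 4,5,6,7,12,13,14,15): 1⊕0⊕0⊕1⊕0⊕0⊕1⊕1 = 0
s8 (pos 8,9,10,11,12,13,14,15): 1⊕0⊕1⊕1⊕0⊕0⊕1⊕1 = 1
Syndrome s8…s1 = 1000 → error at position 8.
Flip position 8: 001100110110011 → 001100100110011

001100100110011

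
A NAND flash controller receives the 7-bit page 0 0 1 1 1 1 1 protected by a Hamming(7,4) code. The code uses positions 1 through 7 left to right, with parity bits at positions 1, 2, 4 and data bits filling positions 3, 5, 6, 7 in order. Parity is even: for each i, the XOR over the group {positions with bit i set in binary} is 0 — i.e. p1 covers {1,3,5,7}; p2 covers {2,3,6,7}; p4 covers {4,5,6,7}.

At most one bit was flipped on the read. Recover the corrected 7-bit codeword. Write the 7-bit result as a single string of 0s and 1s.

s1 (pos 1,3,5,7): 0⊕1⊕1⊕1 = 1
s2 (pos 2,3,6,7): 0⊕1⊕1⊕1 = 1
s4 (pos 4,5,6,7): 1⊕1⊕1⊕1 = 0
Syndrome s4…s1 = 011 → error at position 3.
Flip position 3: 0011111 → 0001111

0001111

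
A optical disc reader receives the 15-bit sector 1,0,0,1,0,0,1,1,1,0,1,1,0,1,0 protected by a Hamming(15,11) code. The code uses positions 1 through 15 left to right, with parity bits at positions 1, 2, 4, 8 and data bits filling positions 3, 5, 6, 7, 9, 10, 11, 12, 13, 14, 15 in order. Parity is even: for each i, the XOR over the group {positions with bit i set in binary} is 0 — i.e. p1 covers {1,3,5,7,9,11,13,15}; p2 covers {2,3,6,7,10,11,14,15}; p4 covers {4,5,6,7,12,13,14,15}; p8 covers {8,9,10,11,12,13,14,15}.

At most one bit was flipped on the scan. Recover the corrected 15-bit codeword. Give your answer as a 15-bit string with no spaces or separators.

100100111111010

s1 (pos 1,3,5,7,9,11,13,15): 1⊕0⊕0⊕1⊕1⊕1⊕0⊕0 = 0
s2 (pos 2,3,6,7,10,11,14,15): 0⊕0⊕0⊕1⊕0⊕1⊕1⊕0 = 1
s4 (pos 4,5,6,7,12,13,14,15): 1⊕0⊕0⊕1⊕1⊕0⊕1⊕0 = 0
s8 (pos 8,9,10,11,12,13,14,15): 1⊕1⊕0⊕1⊕1⊕0⊕1⊕0 = 1
Syndrome s8…s1 = 1010 → error at position 10.
Flip position 10: 100100111011010 → 100100111111010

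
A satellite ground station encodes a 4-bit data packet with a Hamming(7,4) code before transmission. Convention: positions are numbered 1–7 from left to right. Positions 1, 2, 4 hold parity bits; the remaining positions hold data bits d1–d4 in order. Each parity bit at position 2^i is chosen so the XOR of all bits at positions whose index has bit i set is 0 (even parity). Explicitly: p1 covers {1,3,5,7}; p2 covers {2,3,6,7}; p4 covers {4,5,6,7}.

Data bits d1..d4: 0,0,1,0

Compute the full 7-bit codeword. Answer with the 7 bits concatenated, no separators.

Place data at non-parity positions: p1 p2 0 p4 0 1 0
p1 (pos 1,3,5,7): XOR of data positions = 0⊕0⊕0 = 0
p2 (pos 2,3,6,7): XOR of data positions = 0⊕1⊕0 = 1
p4 (pos 4,5,6,7): XOR of data positions = 0⊕1⊕0 = 1
Codeword: 0101010

0101010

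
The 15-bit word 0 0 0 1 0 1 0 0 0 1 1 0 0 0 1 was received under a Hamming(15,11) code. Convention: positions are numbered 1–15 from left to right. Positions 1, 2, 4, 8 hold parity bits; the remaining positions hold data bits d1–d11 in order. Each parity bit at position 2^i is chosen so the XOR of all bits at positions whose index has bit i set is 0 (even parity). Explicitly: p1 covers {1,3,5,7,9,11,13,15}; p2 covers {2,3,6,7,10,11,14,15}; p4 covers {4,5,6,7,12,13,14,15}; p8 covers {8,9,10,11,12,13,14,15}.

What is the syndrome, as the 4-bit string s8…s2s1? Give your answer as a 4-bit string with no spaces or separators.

1100

s1 (pos 1,3,5,7,9,11,13,15): 0⊕0⊕0⊕0⊕0⊕1⊕0⊕1 = 0
s2 (pos 2,3,6,7,10,11,14,15): 0⊕0⊕1⊕0⊕1⊕1⊕0⊕1 = 0
s4 (pos 4,5,6,7,12,13,14,15): 1⊕0⊕1⊕0⊕0⊕0⊕0⊕1 = 1
s8 (pos 8,9,10,11,12,13,14,15): 0⊕0⊕1⊕1⊕0⊕0⊕0⊕1 = 1
Syndrome s8…s1 = 1100 → error at position 12.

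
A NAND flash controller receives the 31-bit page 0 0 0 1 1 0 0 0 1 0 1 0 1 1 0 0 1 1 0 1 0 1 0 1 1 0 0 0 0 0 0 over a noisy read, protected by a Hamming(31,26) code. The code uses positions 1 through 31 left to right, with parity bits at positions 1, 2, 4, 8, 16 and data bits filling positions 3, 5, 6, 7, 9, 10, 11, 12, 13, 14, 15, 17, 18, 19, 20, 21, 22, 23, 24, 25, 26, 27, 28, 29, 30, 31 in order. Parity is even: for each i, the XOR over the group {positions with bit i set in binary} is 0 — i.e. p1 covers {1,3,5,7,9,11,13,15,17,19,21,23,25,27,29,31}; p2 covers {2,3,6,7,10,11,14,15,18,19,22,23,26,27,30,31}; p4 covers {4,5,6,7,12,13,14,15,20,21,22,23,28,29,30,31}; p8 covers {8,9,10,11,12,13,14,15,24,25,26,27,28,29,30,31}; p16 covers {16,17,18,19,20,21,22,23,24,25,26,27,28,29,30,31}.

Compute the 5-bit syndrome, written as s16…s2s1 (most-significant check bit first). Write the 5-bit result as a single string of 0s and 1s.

00000

s1 (pos 1,3,5,7,9,11,13,15,17,19,21,23,25,27,29,31): 0⊕0⊕1⊕0⊕1⊕1⊕1⊕0⊕1⊕0⊕0⊕0⊕1⊕0⊕0⊕0 = 0
s2 (pos 2,3,6,7,10,11,14,15,18,19,22,23,26,27,30,31): 0⊕0⊕0⊕0⊕0⊕1⊕1⊕0⊕1⊕0⊕1⊕0⊕0⊕0⊕0⊕0 = 0
s4 (pos 4,5,6,7,12,13,14,15,20,21,22,23,28,29,30,31): 1⊕1⊕0⊕0⊕0⊕1⊕1⊕0⊕1⊕0⊕1⊕0⊕0⊕0⊕0⊕0 = 0
s8 (pos 8,9,10,11,12,13,14,15,24,25,26,27,28,29,30,31): 0⊕1⊕0⊕1⊕0⊕1⊕1⊕0⊕1⊕1⊕0⊕0⊕0⊕0⊕0⊕0 = 0
s16 (pos 16,17,18,19,20,21,22,23,24,25,26,27,28,29,30,31): 0⊕1⊕1⊕0⊕1⊕0⊕1⊕0⊕1⊕1⊕0⊕0⊕0⊕0⊕0⊕0 = 0
Syndrome s16…s1 = 00000 → no error.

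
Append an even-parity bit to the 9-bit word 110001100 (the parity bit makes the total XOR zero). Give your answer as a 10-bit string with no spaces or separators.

XOR of the 9 data bits: 1⊕1⊕0⊕0⊕0⊕1⊕1⊕0⊕0 = 0
Parity bit = 0 (so all 10 bits XOR to 0).

1100011000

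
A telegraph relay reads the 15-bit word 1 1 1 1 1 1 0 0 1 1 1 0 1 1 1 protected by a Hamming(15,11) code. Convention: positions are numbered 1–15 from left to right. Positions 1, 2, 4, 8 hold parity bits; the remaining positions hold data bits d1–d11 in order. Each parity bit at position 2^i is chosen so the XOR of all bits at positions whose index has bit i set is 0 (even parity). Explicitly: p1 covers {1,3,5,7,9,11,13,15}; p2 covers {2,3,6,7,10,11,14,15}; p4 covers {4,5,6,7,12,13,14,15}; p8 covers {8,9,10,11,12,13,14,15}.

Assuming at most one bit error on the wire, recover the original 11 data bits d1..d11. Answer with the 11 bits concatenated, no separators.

01101110111

s1 (pos 1,3,5,7,9,11,13,15): 1⊕1⊕1⊕0⊕1⊕1⊕1⊕1 = 1
s2 (pos 2,3,6,7,10,11,14,15): 1⊕1⊕1⊕0⊕1⊕1⊕1⊕1 = 1
s4 (pos 4,5,6,7,12,13,14,15): 1⊕1⊕1⊕0⊕0⊕1⊕1⊕1 = 0
s8 (pos 8,9,10,11,12,13,14,15): 0⊕1⊕1⊕1⊕0⊕1⊕1⊕1 = 0
Syndrome s8…s1 = 0011 → error at position 3.
Flip position 3: 111111001110111 → 110111001110111
Read data bits from positions 3,5,6,7,9,10,11,12,13,14,15: 01101110111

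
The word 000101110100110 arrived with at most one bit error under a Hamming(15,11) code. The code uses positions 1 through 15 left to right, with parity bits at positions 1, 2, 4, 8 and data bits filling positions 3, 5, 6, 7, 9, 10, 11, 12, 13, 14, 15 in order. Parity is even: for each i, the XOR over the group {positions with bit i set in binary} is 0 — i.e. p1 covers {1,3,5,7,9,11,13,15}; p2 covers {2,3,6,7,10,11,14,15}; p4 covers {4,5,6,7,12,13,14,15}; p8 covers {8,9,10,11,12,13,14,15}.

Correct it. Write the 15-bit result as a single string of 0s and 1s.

s1 (pos 1,3,5,7,9,11,13,15): 0⊕0⊕0⊕1⊕0⊕0⊕1⊕0 = 0
s2 (pos 2,3,6,7,10,11,14,15): 0⊕0⊕1⊕1⊕1⊕0⊕1⊕0 = 0
s4 (pos 4,5,6,7,12,13,14,15): 1⊕0⊕1⊕1⊕0⊕1⊕1⊕0 = 1
s8 (pos 8,9,10,11,12,13,14,15): 1⊕0⊕1⊕0⊕0⊕1⊕1⊕0 = 0
Syndrome s8…s1 = 0100 → error at position 4.
Flip position 4: 000101110100110 → 000001110100110

000001110100110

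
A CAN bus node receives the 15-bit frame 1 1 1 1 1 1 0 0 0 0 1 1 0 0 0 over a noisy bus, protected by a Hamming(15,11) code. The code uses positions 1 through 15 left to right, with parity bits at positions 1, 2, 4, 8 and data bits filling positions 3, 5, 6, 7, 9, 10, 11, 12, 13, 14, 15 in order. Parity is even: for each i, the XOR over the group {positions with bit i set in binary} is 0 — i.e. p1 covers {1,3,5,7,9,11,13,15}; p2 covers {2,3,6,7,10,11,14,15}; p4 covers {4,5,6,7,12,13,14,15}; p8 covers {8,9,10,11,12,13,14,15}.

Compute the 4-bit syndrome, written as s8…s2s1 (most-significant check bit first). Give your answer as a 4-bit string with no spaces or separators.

0000

s1 (pos 1,3,5,7,9,11,13,15): 1⊕1⊕1⊕0⊕0⊕1⊕0⊕0 = 0
s2 (pos 2,3,6,7,10,11,14,15): 1⊕1⊕1⊕0⊕0⊕1⊕0⊕0 = 0
s4 (pos 4,5,6,7,12,13,14,15): 1⊕1⊕1⊕0⊕1⊕0⊕0⊕0 = 0
s8 (pos 8,9,10,11,12,13,14,15): 0⊕0⊕0⊕1⊕1⊕0⊕0⊕0 = 0
Syndrome s8…s1 = 0000 → no error.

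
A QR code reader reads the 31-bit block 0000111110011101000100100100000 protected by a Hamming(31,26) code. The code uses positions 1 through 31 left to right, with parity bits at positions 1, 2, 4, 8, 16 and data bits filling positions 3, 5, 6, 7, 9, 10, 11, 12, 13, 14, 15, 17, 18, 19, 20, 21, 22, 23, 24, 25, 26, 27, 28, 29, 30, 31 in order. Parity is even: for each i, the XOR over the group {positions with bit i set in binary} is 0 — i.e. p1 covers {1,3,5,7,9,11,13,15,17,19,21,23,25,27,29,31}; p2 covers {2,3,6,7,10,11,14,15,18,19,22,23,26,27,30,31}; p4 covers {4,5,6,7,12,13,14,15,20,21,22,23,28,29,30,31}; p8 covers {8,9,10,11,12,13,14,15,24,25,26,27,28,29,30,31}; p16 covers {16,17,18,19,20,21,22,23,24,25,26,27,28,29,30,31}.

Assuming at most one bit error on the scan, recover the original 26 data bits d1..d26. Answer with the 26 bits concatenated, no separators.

11111001110000100100100000

s1 (pos 1,3,5,7,9,11,13,15,17,19,21,23,25,27,29,31): 0⊕0⊕1⊕1⊕1⊕0⊕1⊕0⊕0⊕0⊕0⊕1⊕0⊕0⊕0⊕0 = 1
s2 (pos 2,3,6,7,10,11,14,15,18,19,22,23,26,27,30,31): 0⊕0⊕1⊕1⊕0⊕0⊕1⊕0⊕0⊕0⊕0⊕1⊕1⊕0⊕0⊕0 = 1
s4 (pos 4,5,6,7,12,13,14,15,20,21,22,23,28,29,30,31): 0⊕1⊕1⊕1⊕1⊕1⊕1⊕0⊕1⊕0⊕0⊕1⊕0⊕0⊕0⊕0 = 0
s8 (pos 8,9,10,11,12,13,14,15,24,25,26,27,28,29,30,31): 1⊕1⊕0⊕0⊕1⊕1⊕1⊕0⊕0⊕0⊕1⊕0⊕0⊕0⊕0⊕0 = 0
s16 (pos 16,17,18,19,20,21,22,23,24,25,26,27,28,29,30,31): 1⊕0⊕0⊕0⊕1⊕0⊕0⊕1⊕0⊕0⊕1⊕0⊕0⊕0⊕0⊕0 = 0
Syndrome s16…s1 = 00011 → error at position 3.
Flip position 3: 0000111110011101000100100100000 → 0010111110011101000100100100000
Read data bits from positions 3,5,6,7,9,10,11,12,13,14,15,17,18,19,20,21,22,23,24,25,26,27,28,29,30,31: 11111001110000100100100000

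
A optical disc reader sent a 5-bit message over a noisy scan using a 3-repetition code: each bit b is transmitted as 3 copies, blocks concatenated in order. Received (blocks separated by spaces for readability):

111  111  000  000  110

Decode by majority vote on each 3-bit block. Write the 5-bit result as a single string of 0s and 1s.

11001

Block 1 (111): 3 ones → 1
Block 2 (111): 3 ones → 1
Block 3 (000): 0 ones → 0
Block 4 (000): 0 ones → 0
Block 5 (110): 2 ones → 1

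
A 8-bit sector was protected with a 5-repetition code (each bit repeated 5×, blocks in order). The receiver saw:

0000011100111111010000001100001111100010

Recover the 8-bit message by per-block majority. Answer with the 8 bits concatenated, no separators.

01100010

Block 1 (00000): 0 ones → 0
Block 2 (11100): 3 ones → 1
Block 3 (11111): 5 ones → 1
Block 4 (10100): 2 ones → 0
Block 5 (00001): 1 one → 0
Block 6 (10000): 1 one → 0
Block 7 (11111): 5 ones → 1
Block 8 (00010): 1 one → 0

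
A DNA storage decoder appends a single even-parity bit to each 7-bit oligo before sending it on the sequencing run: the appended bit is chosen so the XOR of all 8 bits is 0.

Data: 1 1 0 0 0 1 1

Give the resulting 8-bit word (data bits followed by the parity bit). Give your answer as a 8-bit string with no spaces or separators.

XOR of the 7 data bits: 1⊕1⊕0⊕0⊕0⊕1⊕1 = 0
Parity bit = 0 (so all 8 bits XOR to 0).

11000110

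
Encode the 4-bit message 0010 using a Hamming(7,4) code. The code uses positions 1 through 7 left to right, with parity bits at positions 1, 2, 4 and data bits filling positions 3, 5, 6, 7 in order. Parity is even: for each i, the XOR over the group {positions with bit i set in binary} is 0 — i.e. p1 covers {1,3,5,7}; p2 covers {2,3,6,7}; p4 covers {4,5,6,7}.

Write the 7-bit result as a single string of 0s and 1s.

0101010

Place data at non-parity positions: p1 p2 0 p4 0 1 0
p1 (pos 1,3,5,7): XOR of data positions = 0⊕0⊕0 = 0
p2 (pos 2,3,6,7): XOR of data positions = 0⊕1⊕0 = 1
p4 (pos 4,5,6,7): XOR of data positions = 0⊕1⊕0 = 1
Codeword: 0101010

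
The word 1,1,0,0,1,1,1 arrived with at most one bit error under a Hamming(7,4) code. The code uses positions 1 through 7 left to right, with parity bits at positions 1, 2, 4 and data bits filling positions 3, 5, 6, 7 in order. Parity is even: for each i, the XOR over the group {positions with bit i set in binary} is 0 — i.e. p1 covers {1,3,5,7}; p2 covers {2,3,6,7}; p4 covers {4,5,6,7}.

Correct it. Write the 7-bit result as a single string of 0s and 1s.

s1 (pos 1,3,5,7): 1⊕0⊕1⊕1 = 1
s2 (pos 2,3,6,7): 1⊕0⊕1⊕1 = 1
s4 (pos 4,5,6,7): 0⊕1⊕1⊕1 = 1
Syndrome s4…s1 = 111 → error at position 7.
Flip position 7: 1100111 → 1100110

1100110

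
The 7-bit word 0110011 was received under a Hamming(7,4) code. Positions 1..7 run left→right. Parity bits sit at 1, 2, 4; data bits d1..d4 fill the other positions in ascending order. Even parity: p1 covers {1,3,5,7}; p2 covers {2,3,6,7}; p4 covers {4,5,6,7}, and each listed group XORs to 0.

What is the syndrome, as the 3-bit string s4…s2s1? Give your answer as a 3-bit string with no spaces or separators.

s1 (pos 1,3,5,7): 0⊕1⊕0⊕1 = 0
s2 (pos 2,3,6,7): 1⊕1⊕1⊕1 = 0
s4 (pos 4,5,6,7): 0⊕0⊕1⊕1 = 0
Syndrome s4…s1 = 000 → no error.

000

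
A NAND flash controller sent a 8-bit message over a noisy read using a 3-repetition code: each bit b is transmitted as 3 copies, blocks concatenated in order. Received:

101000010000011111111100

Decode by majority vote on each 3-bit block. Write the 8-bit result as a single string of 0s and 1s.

Block 1 (101): 2 ones → 1
Block 2 (000): 0 ones → 0
Block 3 (010): 1 one → 0
Block 4 (000): 0 ones → 0
Block 5 (011): 2 ones → 1
Block 6 (111): 3 ones → 1
Block 7 (111): 3 ones → 1
Block 8 (100): 1 one → 0

10001110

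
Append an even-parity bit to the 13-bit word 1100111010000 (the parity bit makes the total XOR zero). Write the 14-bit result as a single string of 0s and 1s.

11001110100000

XOR of the 13 data bits: 1⊕1⊕0⊕0⊕1⊕1⊕1⊕0⊕1⊕0⊕0⊕0⊕0 = 0
Parity bit = 0 (so all 14 bits XOR to 0).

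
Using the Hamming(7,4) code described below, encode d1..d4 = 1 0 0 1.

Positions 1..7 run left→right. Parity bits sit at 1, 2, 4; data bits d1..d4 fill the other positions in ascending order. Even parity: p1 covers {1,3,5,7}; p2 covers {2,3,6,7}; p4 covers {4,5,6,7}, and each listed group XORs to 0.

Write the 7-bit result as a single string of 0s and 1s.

0011001

Place data at non-parity positions: p1 p2 1 p4 0 0 1
p1 (pos 1,3,5,7): XOR of data positions = 1⊕0⊕1 = 0
p2 (pos 2,3,6,7): XOR of data positions = 1⊕0⊕1 = 0
p4 (pos 4,5,6,7): XOR of data positions = 0⊕0⊕1 = 1
Codeword: 0011001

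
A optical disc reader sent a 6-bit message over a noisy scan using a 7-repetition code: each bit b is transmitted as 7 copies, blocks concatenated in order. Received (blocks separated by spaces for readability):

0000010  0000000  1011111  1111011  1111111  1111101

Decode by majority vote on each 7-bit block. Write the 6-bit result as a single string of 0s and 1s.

001111

Block 1 (0000010): 1 one → 0
Block 2 (0000000): 0 ones → 0
Block 3 (1011111): 6 ones → 1
Block 4 (1111011): 6 ones → 1
Block 5 (1111111): 7 ones → 1
Block 6 (1111101): 6 ones → 1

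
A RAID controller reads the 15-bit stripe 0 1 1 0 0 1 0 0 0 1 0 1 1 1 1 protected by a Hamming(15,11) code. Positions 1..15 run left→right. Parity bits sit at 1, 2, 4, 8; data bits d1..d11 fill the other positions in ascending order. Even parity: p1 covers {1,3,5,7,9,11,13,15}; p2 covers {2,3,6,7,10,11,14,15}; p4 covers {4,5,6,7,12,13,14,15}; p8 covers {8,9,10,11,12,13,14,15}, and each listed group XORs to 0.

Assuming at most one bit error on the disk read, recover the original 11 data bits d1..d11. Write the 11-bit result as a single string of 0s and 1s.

10100101011

s1 (pos 1,3,5,7,9,11,13,15): 0⊕1⊕0⊕0⊕0⊕0⊕1⊕1 = 1
s2 (pos 2,3,6,7,10,11,14,15): 1⊕1⊕1⊕0⊕1⊕0⊕1⊕1 = 0
s4 (pos 4,5,6,7,12,13,14,15): 0⊕0⊕1⊕0⊕1⊕1⊕1⊕1 = 1
s8 (pos 8,9,10,11,12,13,14,15): 0⊕0⊕1⊕0⊕1⊕1⊕1⊕1 = 1
Syndrome s8…s1 = 1101 → error at position 13.
Flip position 13: 011001000101111 → 011001000101011
Read data bits from positions 3,5,6,7,9,10,11,12,13,14,15: 10100101011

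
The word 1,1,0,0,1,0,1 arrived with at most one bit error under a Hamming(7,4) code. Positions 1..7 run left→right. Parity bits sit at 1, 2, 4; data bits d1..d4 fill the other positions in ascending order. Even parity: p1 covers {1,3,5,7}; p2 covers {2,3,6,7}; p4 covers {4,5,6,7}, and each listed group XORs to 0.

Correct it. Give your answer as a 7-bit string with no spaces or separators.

s1 (pos 1,3,5,7): 1⊕0⊕1⊕1 = 1
s2 (pos 2,3,6,7): 1⊕0⊕0⊕1 = 0
s4 (pos 4,5,6,7): 0⊕1⊕0⊕1 = 0
Syndrome s4…s1 = 001 → error at position 1.
Flip position 1: 1100101 → 0100101

0100101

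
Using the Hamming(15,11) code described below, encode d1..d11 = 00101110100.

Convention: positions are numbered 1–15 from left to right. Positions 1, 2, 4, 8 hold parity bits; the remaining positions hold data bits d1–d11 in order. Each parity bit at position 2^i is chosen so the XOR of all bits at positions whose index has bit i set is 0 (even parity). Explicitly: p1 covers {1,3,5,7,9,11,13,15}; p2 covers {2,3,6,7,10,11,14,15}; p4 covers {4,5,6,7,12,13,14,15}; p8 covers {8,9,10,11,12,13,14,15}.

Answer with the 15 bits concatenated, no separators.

Place data at non-parity positions: p1 p2 0 p4 0 1 0 p8 1 1 1 0 1 0 0
p1 (pos 1,3,5,7,9,11,13,15): XOR of data positions = 0⊕0⊕0⊕1⊕1⊕1⊕0 = 1
p2 (pos 2,3,6,7,10,11,14,15): XOR of data positions = 0⊕1⊕0⊕1⊕1⊕0⊕0 = 1
p4 (pos 4,5,6,7,12,13,14,15): XOR of data positions = 0⊕1⊕0⊕0⊕1⊕0⊕0 = 0
p8 (pos 8,9,10,11,12,13,14,15): XOR of data positions = 1⊕1⊕1⊕0⊕1⊕0⊕0 = 0
Codeword: 110001001110100

110001001110100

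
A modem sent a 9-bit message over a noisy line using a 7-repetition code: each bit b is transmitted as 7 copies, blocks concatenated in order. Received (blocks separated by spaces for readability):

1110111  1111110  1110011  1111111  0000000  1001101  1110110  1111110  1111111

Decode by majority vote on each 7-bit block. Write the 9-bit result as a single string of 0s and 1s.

111101111

Block 1 (1110111): 6 ones → 1
Block 2 (1111110): 6 ones → 1
Block 3 (1110011): 5 ones → 1
Block 4 (1111111): 7 ones → 1
Block 5 (0000000): 0 ones → 0
Block 6 (1001101): 4 ones → 1
Block 7 (1110110): 5 ones → 1
Block 8 (1111110): 6 ones → 1
Block 9 (1111111): 7 ones → 1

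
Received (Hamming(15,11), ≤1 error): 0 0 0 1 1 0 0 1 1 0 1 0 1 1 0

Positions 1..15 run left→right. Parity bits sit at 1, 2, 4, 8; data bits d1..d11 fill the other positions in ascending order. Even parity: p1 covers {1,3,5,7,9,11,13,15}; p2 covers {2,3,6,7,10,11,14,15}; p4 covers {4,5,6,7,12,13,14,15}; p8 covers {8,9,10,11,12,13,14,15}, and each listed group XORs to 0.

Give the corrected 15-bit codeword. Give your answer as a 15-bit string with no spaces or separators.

000110001010110

s1 (pos 1,3,5,7,9,11,13,15): 0⊕0⊕1⊕0⊕1⊕1⊕1⊕0 = 0
s2 (pos 2,3,6,7,10,11,14,15): 0⊕0⊕0⊕0⊕0⊕1⊕1⊕0 = 0
s4 (pos 4,5,6,7,12,13,14,15): 1⊕1⊕0⊕0⊕0⊕1⊕1⊕0 = 0
s8 (pos 8,9,10,11,12,13,14,15): 1⊕1⊕0⊕1⊕0⊕1⊕1⊕0 = 1
Syndrome s8…s1 = 1000 → error at position 8.
Flip position 8: 000110011010110 → 000110001010110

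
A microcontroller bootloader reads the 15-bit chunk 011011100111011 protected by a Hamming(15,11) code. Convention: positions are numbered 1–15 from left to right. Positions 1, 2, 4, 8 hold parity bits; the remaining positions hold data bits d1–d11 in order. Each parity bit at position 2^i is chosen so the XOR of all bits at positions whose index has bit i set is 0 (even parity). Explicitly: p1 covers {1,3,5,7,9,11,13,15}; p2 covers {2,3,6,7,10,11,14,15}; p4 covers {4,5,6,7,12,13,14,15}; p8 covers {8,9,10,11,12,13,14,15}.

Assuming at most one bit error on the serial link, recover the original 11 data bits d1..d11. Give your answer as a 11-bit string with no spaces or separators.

s1 (pos 1,3,5,7,9,11,13,15): 0⊕1⊕1⊕1⊕0⊕1⊕0⊕1 = 1
s2 (pos 2,3,6,7,10,11,14,15): 1⊕1⊕1⊕1⊕1⊕1⊕1⊕1 = 0
s4 (pos 4,5,6,7,12,13,14,15): 0⊕1⊕1⊕1⊕1⊕0⊕1⊕1 = 0
s8 (pos 8,9,10,11,12,13,14,15): 0⊕0⊕1⊕1⊕1⊕0⊕1⊕1 = 1
Syndrome s8…s1 = 1001 → error at position 9.
Flip position 9: 011011100111011 → 011011101111011
Read data bits from positions 3,5,6,7,9,10,11,12,13,14,15: 11111111011

11111111011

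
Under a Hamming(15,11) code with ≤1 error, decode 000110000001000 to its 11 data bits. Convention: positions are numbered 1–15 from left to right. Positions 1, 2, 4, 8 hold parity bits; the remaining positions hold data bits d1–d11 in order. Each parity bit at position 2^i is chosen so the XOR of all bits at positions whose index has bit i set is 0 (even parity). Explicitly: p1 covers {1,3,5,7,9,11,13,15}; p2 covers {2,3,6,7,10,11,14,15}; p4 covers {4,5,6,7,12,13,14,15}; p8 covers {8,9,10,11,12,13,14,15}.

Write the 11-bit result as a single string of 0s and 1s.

s1 (pos 1,3,5,7,9,11,13,15): 0⊕0⊕1⊕0⊕0⊕0⊕0⊕0 = 1
s2 (pos 2,3,6,7,10,11,14,15): 0⊕0⊕0⊕0⊕0⊕0⊕0⊕0 = 0
s4 (pos 4,5,6,7,12,13,14,15): 1⊕1⊕0⊕0⊕1⊕0⊕0⊕0 = 1
s8 (pos 8,9,10,11,12,13,14,15): 0⊕0⊕0⊕0⊕1⊕0⊕0⊕0 = 1
Syndrome s8…s1 = 1101 → error at position 13.
Flip position 13: 000110000001000 → 000110000001100
Read data bits from positions 3,5,6,7,9,10,11,12,13,14,15: 01000001100

01000001100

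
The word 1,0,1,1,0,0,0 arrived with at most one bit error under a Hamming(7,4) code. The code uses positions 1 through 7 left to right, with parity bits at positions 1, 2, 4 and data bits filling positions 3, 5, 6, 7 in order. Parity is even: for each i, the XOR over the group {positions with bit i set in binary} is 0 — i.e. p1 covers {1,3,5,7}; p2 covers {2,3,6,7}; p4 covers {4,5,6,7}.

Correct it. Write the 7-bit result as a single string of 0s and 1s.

1011010

s1 (pos 1,3,5,7): 1⊕1⊕0⊕0 = 0
s2 (pos 2,3,6,7): 0⊕1⊕0⊕0 = 1
s4 (pos 4,5,6,7): 1⊕0⊕0⊕0 = 1
Syndrome s4…s1 = 110 → error at position 6.
Flip position 6: 1011000 → 1011010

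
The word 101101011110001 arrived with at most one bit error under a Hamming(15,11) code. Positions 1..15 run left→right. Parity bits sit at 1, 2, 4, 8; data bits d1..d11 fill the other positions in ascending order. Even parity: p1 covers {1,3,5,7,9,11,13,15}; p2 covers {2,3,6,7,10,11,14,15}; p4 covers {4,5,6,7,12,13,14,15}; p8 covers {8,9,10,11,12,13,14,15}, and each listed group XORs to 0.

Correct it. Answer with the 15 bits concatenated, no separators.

101101011110000

s1 (pos 1,3,5,7,9,11,13,15): 1⊕1⊕0⊕0⊕1⊕1⊕0⊕1 = 1
s2 (pos 2,3,6,7,10,11,14,15): 0⊕1⊕1⊕0⊕1⊕1⊕0⊕1 = 1
s4 (pos 4,5,6,7,12,13,14,15): 1⊕0⊕1⊕0⊕0⊕0⊕0⊕1 = 1
s8 (pos 8,9,10,11,12,13,14,15): 1⊕1⊕1⊕1⊕0⊕0⊕0⊕1 = 1
Syndrome s8…s1 = 1111 → error at position 15.
Flip position 15: 101101011110001 → 101101011110000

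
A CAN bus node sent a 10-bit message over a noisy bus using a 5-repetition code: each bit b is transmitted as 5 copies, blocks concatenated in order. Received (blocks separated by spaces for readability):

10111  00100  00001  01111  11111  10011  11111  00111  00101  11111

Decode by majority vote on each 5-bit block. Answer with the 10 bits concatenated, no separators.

1001111101

Block 1 (10111): 4 ones → 1
Block 2 (00100): 1 one → 0
Block 3 (00001): 1 one → 0
Block 4 (01111): 4 ones → 1
Block 5 (11111): 5 ones → 1
Block 6 (10011): 3 ones → 1
Block 7 (11111): 5 ones → 1
Block 8 (00111): 3 ones → 1
Block 9 (00101): 2 ones → 0
Block 10 (11111): 5 ones → 1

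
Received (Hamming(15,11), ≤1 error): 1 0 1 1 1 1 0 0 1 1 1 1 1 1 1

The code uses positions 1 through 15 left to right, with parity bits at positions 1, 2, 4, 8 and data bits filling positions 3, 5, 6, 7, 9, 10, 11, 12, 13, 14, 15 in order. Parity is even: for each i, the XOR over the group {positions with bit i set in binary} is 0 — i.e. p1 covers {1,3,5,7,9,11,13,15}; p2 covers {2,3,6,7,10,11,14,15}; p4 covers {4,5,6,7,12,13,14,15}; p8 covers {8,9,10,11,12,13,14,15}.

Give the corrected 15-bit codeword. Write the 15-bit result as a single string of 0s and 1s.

101111001111011

s1 (pos 1,3,5,7,9,11,13,15): 1⊕1⊕1⊕0⊕1⊕1⊕1⊕1 = 1
s2 (pos 2,3,6,7,10,11,14,15): 0⊕1⊕1⊕0⊕1⊕1⊕1⊕1 = 0
s4 (pos 4,5,6,7,12,13,14,15): 1⊕1⊕1⊕0⊕1⊕1⊕1⊕1 = 1
s8 (pos 8,9,10,11,12,13,14,15): 0⊕1⊕1⊕1⊕1⊕1⊕1⊕1 = 1
Syndrome s8…s1 = 1101 → error at position 13.
Flip position 13: 101111001111111 → 101111001111011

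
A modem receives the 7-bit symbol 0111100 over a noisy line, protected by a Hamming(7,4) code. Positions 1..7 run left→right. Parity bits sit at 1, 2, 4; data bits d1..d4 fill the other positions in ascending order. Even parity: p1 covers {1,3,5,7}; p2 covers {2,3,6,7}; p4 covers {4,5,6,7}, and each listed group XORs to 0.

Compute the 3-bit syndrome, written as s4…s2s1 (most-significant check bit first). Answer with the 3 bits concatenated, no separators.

000

s1 (pos 1,3,5,7): 0⊕1⊕1⊕0 = 0
s2 (pos 2,3,6,7): 1⊕1⊕0⊕0 = 0
s4 (pos 4,5,6,7): 1⊕1⊕0⊕0 = 0
Syndrome s4…s1 = 000 → no error.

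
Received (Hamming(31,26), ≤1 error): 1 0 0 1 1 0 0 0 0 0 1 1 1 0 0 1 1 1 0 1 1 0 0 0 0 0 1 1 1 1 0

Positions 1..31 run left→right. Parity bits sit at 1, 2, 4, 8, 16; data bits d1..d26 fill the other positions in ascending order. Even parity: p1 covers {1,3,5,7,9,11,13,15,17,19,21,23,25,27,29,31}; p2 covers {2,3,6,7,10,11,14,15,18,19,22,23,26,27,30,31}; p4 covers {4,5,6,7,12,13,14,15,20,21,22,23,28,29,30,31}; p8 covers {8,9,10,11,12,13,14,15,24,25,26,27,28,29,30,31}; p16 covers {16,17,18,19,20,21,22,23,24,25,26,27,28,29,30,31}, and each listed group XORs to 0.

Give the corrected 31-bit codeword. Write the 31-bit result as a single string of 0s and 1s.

s1 (pos 1,3,5,7,9,11,13,15,17,19,21,23,25,27,29,31): 1⊕0⊕1⊕0⊕0⊕1⊕1⊕0⊕1⊕0⊕1⊕0⊕0⊕1⊕1⊕0 = 0
s2 (pos 2,3,6,7,10,11,14,15,18,19,22,23,26,27,30,31): 0⊕0⊕0⊕0⊕0⊕1⊕0⊕0⊕1⊕0⊕0⊕0⊕0⊕1⊕1⊕0 = 0
s4 (pos 4,5,6,7,12,13,14,15,20,21,22,23,28,29,30,31): 1⊕1⊕0⊕0⊕1⊕1⊕0⊕0⊕1⊕1⊕0⊕0⊕1⊕1⊕1⊕0 = 1
s8 (pos 8,9,10,11,12,13,14,15,24,25,26,27,28,29,30,31): 0⊕0⊕0⊕1⊕1⊕1⊕0⊕0⊕0⊕0⊕0⊕1⊕1⊕1⊕1⊕0 = 1
s16 (pos 16,17,18,19,20,21,22,23,24,25,26,27,28,29,30,31): 1⊕1⊕1⊕0⊕1⊕1⊕0⊕0⊕0⊕0⊕0⊕1⊕1⊕1⊕1⊕0 = 1
Syndrome s16…s1 = 11100 → error at position 28.
Flip position 28: 1001100000111001110110000011110 → 1001100000111001110110000010110

1001100000111001110110000010110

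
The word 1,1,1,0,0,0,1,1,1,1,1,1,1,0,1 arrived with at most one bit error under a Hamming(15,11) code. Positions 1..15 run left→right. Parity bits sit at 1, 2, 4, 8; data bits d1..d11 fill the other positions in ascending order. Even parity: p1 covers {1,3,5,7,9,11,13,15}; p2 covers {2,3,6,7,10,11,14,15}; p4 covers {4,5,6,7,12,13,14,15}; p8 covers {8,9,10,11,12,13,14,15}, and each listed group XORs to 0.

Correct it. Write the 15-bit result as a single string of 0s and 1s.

s1 (pos 1,3,5,7,9,11,13,15): 1⊕1⊕0⊕1⊕1⊕1⊕1⊕1 = 1
s2 (pos 2,3,6,7,10,11,14,15): 1⊕1⊕0⊕1⊕1⊕1⊕0⊕1 = 0
s4 (pos 4,5,6,7,12,13,14,15): 0⊕0⊕0⊕1⊕1⊕1⊕0⊕1 = 0
s8 (pos 8,9,10,11,12,13,14,15): 1⊕1⊕1⊕1⊕1⊕1⊕0⊕1 = 1
Syndrome s8…s1 = 1001 → error at position 9.
Flip position 9: 111000111111101 → 111000110111101

111000110111101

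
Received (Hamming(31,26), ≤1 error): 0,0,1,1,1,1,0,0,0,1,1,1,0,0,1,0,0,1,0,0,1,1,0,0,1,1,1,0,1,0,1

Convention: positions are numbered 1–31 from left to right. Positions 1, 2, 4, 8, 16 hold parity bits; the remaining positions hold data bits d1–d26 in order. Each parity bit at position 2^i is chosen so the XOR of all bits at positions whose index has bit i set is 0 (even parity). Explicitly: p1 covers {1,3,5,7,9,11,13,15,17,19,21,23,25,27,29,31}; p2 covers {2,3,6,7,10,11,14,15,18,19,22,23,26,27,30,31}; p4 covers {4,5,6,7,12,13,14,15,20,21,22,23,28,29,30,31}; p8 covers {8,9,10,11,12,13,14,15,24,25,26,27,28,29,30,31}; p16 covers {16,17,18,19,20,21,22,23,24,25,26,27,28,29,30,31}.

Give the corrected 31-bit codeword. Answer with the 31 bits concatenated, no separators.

0011110001111010010011001110101

s1 (pos 1,3,5,7,9,11,13,15,17,19,21,23,25,27,29,31): 0⊕1⊕1⊕0⊕0⊕1⊕0⊕1⊕0⊕0⊕1⊕0⊕1⊕1⊕1⊕1 = 1
s2 (pos 2,3,6,7,10,11,14,15,18,19,22,23,26,27,30,31): 0⊕1⊕1⊕0⊕1⊕1⊕0⊕1⊕1⊕0⊕1⊕0⊕1⊕1⊕0⊕1 = 0
s4 (pos 4,5,6,7,12,13,14,15,20,21,22,23,28,29,30,31): 1⊕1⊕1⊕0⊕1⊕0⊕0⊕1⊕0⊕1⊕1⊕0⊕0⊕1⊕0⊕1 = 1
s8 (pos 8,9,10,11,12,13,14,15,24,25,26,27,28,29,30,31): 0⊕0⊕1⊕1⊕1⊕0⊕0⊕1⊕0⊕1⊕1⊕1⊕0⊕1⊕0⊕1 = 1
s16 (pos 16,17,18,19,20,21,22,23,24,25,26,27,28,29,30,31): 0⊕0⊕1⊕0⊕0⊕1⊕1⊕0⊕0⊕1⊕1⊕1⊕0⊕1⊕0⊕1 = 0
Syndrome s16…s1 = 01101 → error at position 13.
Flip position 13: 0011110001110010010011001110101 → 0011110001111010010011001110101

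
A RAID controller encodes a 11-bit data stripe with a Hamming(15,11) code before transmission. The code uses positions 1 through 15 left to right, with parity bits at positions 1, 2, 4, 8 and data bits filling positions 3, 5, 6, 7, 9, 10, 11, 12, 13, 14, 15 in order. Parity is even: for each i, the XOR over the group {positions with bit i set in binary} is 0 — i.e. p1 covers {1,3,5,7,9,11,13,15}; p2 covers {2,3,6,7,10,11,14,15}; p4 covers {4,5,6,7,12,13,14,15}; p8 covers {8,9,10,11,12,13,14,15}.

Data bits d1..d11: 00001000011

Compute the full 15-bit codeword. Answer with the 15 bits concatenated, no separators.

Place data at non-parity positions: p1 p2 0 p4 0 0 0 p8 1 0 0 0 0 1 1
p1 (pos 1,3,5,7,9,11,13,15): XOR of data positions = 0⊕0⊕0⊕1⊕0⊕0⊕1 = 0
p2 (pos 2,3,6,7,10,11,14,15): XOR of data positions = 0⊕0⊕0⊕0⊕0⊕1⊕1 = 0
p4 (pos 4,5,6,7,12,13,14,15): XOR of data positions = 0⊕0⊕0⊕0⊕0⊕1⊕1 = 0
p8 (pos 8,9,10,11,12,13,14,15): XOR of data positions = 1⊕0⊕0⊕0⊕0⊕1⊕1 = 1
Codeword: 000000011000011

000000011000011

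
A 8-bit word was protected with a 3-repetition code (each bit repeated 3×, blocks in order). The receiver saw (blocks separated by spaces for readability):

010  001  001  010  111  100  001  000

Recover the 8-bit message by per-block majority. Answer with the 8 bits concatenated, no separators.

Block 1 (010): 1 one → 0
Block 2 (001): 1 one → 0
Block 3 (001): 1 one → 0
Block 4 (010): 1 one → 0
Block 5 (111): 3 ones → 1
Block 6 (100): 1 one → 0
Block 7 (001): 1 one → 0
Block 8 (000): 0 ones → 0

00001000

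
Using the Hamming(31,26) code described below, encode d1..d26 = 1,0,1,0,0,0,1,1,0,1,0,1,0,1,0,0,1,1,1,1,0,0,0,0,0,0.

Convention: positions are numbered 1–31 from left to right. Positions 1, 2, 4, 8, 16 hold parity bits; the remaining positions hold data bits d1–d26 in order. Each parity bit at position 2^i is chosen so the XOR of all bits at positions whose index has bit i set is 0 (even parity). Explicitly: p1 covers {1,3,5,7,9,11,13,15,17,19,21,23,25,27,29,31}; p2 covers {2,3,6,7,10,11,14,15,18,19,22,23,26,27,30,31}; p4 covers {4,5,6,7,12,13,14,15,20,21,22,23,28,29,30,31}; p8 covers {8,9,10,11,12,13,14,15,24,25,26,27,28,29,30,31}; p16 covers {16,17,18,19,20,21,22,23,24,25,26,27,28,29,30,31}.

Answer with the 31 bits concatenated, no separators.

Place data at non-parity positions: p1 p2 1 p4 0 1 0 p8 0 0 1 1 0 1 0 p16 1 0 1 0 0 1 1 1 1 0 0 0 0 0 0
p1 (pos 1,3,5,7,9,11,13,15,17,19,21,23,25,27,29,31): XOR of data positions = 1⊕0⊕0⊕0⊕1⊕0⊕0⊕1⊕1⊕0⊕1⊕1⊕0⊕0⊕0 = 0
p2 (pos 2,3,6,7,10,11,14,15,18,19,22,23,26,27,30,31): XOR of data positions = 1⊕1⊕0⊕0⊕1⊕1⊕0⊕0⊕1⊕1⊕1⊕0⊕0⊕0⊕0 = 1
p4 (pos 4,5,6,7,12,13,14,15,20,21,22,23,28,29,30,31): XOR of data positions = 0⊕1⊕0⊕1⊕0⊕1⊕0⊕0⊕0⊕1⊕1⊕0⊕0⊕0⊕0 = 1
p8 (pos 8,9,10,11,12,13,14,15,24,25,26,27,28,29,30,31): XOR of data positions = 0⊕0⊕1⊕1⊕0⊕1⊕0⊕1⊕1⊕0⊕0⊕0⊕0⊕0⊕0 = 1
p16 (pos 16,17,18,19,20,21,22,23,24,25,26,27,28,29,30,31): XOR of data positions = 1⊕0⊕1⊕0⊕0⊕1⊕1⊕1⊕1⊕0⊕0⊕0⊕0⊕0⊕0 = 0
Codeword: 0111010100110100101001111000000

0111010100110100101001111000000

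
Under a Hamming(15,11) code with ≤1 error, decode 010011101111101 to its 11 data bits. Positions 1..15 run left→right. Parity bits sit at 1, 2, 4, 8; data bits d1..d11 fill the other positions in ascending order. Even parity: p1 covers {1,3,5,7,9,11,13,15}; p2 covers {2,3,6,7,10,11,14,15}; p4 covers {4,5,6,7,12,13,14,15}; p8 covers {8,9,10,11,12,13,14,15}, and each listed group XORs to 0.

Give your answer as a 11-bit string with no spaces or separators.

01111111101

s1 (pos 1,3,5,7,9,11,13,15): 0⊕0⊕1⊕1⊕1⊕1⊕1⊕1 = 0
s2 (pos 2,3,6,7,10,11,14,15): 1⊕0⊕1⊕1⊕1⊕1⊕0⊕1 = 0
s4 (pos 4,5,6,7,12,13,14,15): 0⊕1⊕1⊕1⊕1⊕1⊕0⊕1 = 0
s8 (pos 8,9,10,11,12,13,14,15): 0⊕1⊕1⊕1⊕1⊕1⊕0⊕1 = 0
Syndrome s8…s1 = 0000 → no error.
Read data bits from positions 3,5,6,7,9,10,11,12,13,14,15: 01111111101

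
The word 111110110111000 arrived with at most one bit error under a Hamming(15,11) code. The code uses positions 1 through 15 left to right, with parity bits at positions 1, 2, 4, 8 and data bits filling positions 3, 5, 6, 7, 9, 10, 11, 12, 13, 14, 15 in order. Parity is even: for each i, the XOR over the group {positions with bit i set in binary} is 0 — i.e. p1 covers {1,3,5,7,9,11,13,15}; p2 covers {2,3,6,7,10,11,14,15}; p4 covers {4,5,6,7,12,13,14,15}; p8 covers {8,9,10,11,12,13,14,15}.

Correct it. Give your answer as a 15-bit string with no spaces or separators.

s1 (pos 1,3,5,7,9,11,13,15): 1⊕1⊕1⊕1⊕0⊕1⊕0⊕0 = 1
s2 (pos 2,3,6,7,10,11,14,15): 1⊕1⊕0⊕1⊕1⊕1⊕0⊕0 = 1
s4 (pos 4,5,6,7,12,13,14,15): 1⊕1⊕0⊕1⊕1⊕0⊕0⊕0 = 0
s8 (pos 8,9,10,11,12,13,14,15): 1⊕0⊕1⊕1⊕1⊕0⊕0⊕0 = 0
Syndrome s8…s1 = 0011 → error at position 3.
Flip position 3: 111110110111000 → 110110110111000

110110110111000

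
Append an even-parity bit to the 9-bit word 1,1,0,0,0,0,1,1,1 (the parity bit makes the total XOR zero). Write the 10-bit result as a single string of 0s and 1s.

1100001111

XOR of the 9 data bits: 1⊕1⊕0⊕0⊕0⊕0⊕1⊕1⊕1 = 1
Parity bit = 1 (so all 10 bits XOR to 0).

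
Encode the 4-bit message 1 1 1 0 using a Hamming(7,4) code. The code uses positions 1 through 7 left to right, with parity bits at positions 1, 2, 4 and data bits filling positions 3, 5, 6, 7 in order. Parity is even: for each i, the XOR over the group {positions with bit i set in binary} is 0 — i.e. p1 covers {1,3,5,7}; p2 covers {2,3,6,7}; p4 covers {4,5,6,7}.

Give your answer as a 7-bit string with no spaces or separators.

0010110

Place data at non-parity positions: p1 p2 1 p4 1 1 0
p1 (pos 1,3,5,7): XOR of data positions = 1⊕1⊕0 = 0
p2 (pos 2,3,6,7): XOR of data positions = 1⊕1⊕0 = 0
p4 (pos 4,5,6,7): XOR of data positions = 1⊕1⊕0 = 0
Codeword: 0010110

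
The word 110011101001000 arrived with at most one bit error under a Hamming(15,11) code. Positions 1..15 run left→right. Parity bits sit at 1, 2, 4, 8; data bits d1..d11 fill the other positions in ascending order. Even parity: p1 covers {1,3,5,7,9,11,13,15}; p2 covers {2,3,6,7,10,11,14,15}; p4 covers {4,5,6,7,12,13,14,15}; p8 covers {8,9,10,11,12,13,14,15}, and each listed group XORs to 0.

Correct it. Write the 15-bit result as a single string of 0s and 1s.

s1 (pos 1,3,5,7,9,11,13,15): 1⊕0⊕1⊕1⊕1⊕0⊕0⊕0 = 0
s2 (pos 2,3,6,7,10,11,14,15): 1⊕0⊕1⊕1⊕0⊕0⊕0⊕0 = 1
s4 (pos 4,5,6,7,12,13,14,15): 0⊕1⊕1⊕1⊕1⊕0⊕0⊕0 = 0
s8 (pos 8,9,10,11,12,13,14,15): 0⊕1⊕0⊕0⊕1⊕0⊕0⊕0 = 0
Syndrome s8…s1 = 0010 → error at position 2.
Flip position 2: 110011101001000 → 100011101001000

100011101001000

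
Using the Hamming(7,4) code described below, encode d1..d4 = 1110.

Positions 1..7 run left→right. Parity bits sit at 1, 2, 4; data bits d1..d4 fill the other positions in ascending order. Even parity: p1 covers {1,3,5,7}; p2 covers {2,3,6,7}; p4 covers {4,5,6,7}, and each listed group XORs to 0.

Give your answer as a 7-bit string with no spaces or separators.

Place data at non-parity positions: p1 p2 1 p4 1 1 0
p1 (pos 1,3,5,7): XOR of data positions = 1⊕1⊕0 = 0
p2 (pos 2,3,6,7): XOR of data positions = 1⊕1⊕0 = 0
p4 (pos 4,5,6,7): XOR of data positions = 1⊕1⊕0 = 0
Codeword: 0010110

0010110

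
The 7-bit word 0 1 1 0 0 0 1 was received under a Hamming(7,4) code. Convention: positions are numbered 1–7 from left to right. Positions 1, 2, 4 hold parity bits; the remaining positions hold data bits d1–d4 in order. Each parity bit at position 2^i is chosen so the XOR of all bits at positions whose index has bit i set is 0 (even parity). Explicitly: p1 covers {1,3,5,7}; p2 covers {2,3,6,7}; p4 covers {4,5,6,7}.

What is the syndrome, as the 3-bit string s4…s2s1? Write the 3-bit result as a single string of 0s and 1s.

s1 (pos 1,3,5,7): 0⊕1⊕0⊕1 = 0
s2 (pos 2,3,6,7): 1⊕1⊕0⊕1 = 1
s4 (pos 4,5,6,7): 0⊕0⊕0⊕1 = 1
Syndrome s4…s1 = 110 → error at position 6.

110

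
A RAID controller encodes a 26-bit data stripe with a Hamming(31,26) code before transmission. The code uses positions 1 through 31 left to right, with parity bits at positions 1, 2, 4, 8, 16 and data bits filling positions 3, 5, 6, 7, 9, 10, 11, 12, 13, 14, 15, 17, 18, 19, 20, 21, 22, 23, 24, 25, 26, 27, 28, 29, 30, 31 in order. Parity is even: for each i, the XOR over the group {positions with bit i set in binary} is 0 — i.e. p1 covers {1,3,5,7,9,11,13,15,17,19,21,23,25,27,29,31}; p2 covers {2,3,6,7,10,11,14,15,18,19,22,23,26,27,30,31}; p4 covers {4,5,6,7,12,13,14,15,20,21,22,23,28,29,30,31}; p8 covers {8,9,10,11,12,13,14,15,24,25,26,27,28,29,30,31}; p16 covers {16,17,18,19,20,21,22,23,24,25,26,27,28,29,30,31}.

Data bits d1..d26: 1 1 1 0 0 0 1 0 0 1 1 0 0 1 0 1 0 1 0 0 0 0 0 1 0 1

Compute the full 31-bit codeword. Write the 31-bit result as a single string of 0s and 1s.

Place data at non-parity positions: p1 p2 1 p4 1 1 0 p8 0 0 1 0 0 1 1 p16 0 0 1 0 1 0 1 0 0 0 0 0 1 0 1
p1 (pos 1,3,5,7,9,11,13,15,17,19,21,23,25,27,29,31): XOR of data positions = 1⊕1⊕0⊕0⊕1⊕0⊕1⊕0⊕1⊕1⊕1⊕0⊕0⊕1⊕1 = 1
p2 (pos 2,3,6,7,10,11,14,15,18,19,22,23,26,27,30,31): XOR of data positions = 1⊕1⊕0⊕0⊕1⊕1⊕1⊕0⊕1⊕0⊕1⊕0⊕0⊕0⊕1 = 0
p4 (pos 4,5,6,7,12,13,14,15,20,21,22,23,28,29,30,31): XOR of data positions = 1⊕1⊕0⊕0⊕0⊕1⊕1⊕0⊕1⊕0⊕1⊕0⊕1⊕0⊕1 = 0
p8 (pos 8,9,10,11,12,13,14,15,24,25,26,27,28,29,30,31): XOR of data positions = 0⊕0⊕1⊕0⊕0⊕1⊕1⊕0⊕0⊕0⊕0⊕0⊕1⊕0⊕1 = 1
p16 (pos 16,17,18,19,20,21,22,23,24,25,26,27,28,29,30,31): XOR of data positions = 0⊕0⊕1⊕0⊕1⊕0⊕1⊕0⊕0⊕0⊕0⊕0⊕1⊕0⊕1 = 1
Codeword: 1010110100100111001010100000101

1010110100100111001010100000101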